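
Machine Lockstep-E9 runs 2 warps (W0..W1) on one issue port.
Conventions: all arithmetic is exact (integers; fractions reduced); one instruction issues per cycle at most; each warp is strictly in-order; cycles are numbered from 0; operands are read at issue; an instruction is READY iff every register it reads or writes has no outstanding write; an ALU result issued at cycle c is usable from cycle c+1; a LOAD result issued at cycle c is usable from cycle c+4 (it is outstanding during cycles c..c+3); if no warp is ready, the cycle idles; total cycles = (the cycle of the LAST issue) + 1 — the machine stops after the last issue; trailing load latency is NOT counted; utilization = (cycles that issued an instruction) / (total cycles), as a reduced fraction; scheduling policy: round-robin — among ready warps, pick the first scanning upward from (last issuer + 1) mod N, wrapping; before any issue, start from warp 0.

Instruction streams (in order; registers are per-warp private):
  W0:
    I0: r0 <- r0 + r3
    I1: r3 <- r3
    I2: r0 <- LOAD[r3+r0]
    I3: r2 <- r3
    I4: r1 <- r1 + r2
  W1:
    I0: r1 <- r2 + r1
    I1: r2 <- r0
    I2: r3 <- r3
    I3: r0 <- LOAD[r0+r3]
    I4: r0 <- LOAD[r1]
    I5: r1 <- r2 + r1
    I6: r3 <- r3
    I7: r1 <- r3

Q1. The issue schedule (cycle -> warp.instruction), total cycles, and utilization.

cycle 0: W0.I0
cycle 1: W1.I0
cycle 2: W0.I1
cycle 3: W1.I1
cycle 4: W0.I2
cycle 5: W1.I2
cycle 6: W0.I3
cycle 7: W1.I3
cycle 8: W0.I4
cycle 9: idle
cycle 10: idle
cycle 11: W1.I4
cycle 12: W1.I5
cycle 13: W1.I6
cycle 14: W1.I7

Answer: 15 cycles, utilization 13/15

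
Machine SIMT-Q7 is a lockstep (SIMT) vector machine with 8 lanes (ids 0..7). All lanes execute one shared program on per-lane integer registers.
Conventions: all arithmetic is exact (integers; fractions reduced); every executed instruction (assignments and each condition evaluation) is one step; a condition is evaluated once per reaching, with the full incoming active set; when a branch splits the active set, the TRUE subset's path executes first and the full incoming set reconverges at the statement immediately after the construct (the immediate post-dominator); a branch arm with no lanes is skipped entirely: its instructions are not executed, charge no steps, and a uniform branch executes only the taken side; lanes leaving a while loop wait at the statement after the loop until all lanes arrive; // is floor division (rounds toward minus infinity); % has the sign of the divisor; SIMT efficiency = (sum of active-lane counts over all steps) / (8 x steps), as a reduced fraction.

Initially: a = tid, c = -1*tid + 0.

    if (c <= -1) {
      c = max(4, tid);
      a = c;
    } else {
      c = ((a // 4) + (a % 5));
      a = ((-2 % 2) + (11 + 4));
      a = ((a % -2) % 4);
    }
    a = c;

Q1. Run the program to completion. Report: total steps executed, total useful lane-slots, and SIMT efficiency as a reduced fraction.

Answer: 7 steps, 33 useful, 33/56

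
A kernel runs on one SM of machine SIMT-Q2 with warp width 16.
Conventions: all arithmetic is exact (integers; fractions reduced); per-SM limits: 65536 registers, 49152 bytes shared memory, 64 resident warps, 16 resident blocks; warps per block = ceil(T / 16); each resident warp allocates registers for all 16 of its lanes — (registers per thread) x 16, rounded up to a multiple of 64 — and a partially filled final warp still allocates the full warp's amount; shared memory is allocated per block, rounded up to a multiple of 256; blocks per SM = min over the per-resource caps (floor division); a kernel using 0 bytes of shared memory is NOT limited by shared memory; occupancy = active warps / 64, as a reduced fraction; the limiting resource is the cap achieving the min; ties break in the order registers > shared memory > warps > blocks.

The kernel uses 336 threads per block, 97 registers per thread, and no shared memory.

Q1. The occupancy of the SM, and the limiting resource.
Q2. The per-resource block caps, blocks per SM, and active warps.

Answer: occupancy 21/64, limited by registers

registers: 1 block
shared memory: no limit (kernel uses none)
warps: 3 blocks
blocks: 16 blocks

Answer: 1 block, 21 active warps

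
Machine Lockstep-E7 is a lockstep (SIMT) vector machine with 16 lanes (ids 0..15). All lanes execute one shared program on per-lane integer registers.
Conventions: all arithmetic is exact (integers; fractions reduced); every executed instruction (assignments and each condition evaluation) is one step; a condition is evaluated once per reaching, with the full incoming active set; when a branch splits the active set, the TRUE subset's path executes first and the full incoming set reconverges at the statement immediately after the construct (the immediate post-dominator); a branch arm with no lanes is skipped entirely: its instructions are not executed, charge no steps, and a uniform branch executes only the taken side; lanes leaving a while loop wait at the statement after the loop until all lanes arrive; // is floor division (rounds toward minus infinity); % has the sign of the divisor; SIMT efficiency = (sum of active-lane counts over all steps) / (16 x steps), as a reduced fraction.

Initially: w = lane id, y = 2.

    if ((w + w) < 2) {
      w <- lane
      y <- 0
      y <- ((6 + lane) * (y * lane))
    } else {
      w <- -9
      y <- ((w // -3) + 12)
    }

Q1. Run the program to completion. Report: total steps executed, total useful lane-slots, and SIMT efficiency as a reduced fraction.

Answer: 6 steps, 49 useful, 49/96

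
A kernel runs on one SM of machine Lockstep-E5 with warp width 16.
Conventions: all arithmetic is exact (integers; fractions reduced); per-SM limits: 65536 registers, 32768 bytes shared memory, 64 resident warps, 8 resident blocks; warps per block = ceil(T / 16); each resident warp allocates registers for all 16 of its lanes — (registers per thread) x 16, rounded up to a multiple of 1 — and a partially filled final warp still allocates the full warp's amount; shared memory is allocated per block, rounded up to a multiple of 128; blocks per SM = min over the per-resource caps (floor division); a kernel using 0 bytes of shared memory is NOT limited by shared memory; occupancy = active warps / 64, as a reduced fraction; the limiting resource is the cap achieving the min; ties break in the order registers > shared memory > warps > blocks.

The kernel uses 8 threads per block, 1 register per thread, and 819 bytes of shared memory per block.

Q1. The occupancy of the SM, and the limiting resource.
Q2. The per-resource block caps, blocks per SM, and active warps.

Answer: occupancy 1/8, limited by blocks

registers: 4096 blocks
shared memory: 36 blocks
warps: 64 blocks
blocks: 8 blocks

Answer: 8 blocks, 8 active warps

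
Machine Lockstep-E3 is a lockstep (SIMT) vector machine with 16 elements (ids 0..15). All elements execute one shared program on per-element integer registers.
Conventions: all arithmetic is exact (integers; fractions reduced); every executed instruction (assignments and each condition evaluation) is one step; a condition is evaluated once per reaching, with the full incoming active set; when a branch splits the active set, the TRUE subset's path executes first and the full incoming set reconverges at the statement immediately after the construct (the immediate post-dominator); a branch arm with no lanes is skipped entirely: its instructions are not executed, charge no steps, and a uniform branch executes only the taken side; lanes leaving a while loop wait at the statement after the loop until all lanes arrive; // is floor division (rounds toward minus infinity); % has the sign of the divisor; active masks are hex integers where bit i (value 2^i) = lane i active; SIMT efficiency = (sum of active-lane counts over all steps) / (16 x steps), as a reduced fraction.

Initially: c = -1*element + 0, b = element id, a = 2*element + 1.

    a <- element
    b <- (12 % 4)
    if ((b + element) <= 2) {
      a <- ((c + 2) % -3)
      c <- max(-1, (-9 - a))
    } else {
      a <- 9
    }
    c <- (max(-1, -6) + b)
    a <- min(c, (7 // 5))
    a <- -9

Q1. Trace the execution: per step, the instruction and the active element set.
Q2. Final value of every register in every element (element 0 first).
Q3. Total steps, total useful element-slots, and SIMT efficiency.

step 0: a <- element                 0xffff
step 1: b <- (12 % 4)                0xffff
step 2: eval ((b + element) <= 2)    0xffff
step 3: a <- ((c + 2) % -3)          0x0007
step 4: c <- max(-1, (-9 - a))       0x0007
step 5: a <- 9                       0xfff8
step 6: c <- (max(-1, -6) + b)       0xffff
step 7: a <- min(c, (7 // 5))        0xffff
step 8: a <- -9                      0xffff

Answer: 9 steps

c: -1,-1,-1,-1,-1,-1,-1,-1,-1,-1,-1,-1,-1,-1,-1,-1
b: 0,0,0,0,0,0,0,0,0,0,0,0,0,0,0,0
a: -9,-9,-9,-9,-9,-9,-9,-9,-9,-9,-9,-9,-9,-9,-9,-9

steps = 9; useful = 115; efficiency = 115/144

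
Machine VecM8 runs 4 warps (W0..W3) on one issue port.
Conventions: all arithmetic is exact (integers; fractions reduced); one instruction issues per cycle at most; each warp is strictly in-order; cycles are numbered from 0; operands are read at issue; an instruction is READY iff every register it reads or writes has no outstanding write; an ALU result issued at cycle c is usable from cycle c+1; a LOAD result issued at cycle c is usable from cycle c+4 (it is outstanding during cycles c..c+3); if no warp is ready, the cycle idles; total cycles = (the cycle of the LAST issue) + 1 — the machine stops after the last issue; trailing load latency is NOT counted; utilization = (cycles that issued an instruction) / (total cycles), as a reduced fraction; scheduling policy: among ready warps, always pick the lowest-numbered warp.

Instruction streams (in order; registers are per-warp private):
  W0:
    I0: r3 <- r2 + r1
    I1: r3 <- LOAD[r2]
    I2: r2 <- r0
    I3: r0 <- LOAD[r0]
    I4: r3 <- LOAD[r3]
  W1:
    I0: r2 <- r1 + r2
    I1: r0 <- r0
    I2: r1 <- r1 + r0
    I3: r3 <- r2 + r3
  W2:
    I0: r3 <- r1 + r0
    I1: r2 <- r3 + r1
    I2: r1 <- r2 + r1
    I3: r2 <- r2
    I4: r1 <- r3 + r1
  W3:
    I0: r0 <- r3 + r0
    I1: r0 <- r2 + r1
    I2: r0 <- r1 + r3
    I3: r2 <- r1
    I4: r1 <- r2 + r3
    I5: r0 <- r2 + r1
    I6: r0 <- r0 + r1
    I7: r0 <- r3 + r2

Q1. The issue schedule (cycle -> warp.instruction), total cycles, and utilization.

cycle 0: W0.I0
cycle 1: W0.I1
cycle 2: W0.I2
cycle 3: W0.I3
cycle 4: W1.I0
cycle 5: W0.I4
cycle 6: W1.I1
cycle 7: W1.I2
cycle 8: W1.I3
cycle 9: W2.I0
cycle 10: W2.I1
cycle 11: W2.I2
cycle 12: W2.I3
cycle 13: W2.I4
cycle 14: W3.I0
cycle 15: W3.I1
cycle 16: W3.I2
cycle 17: W3.I3
cycle 18: W3.I4
cycle 19: W3.I5
cycle 20: W3.I6
cycle 21: W3.I7

Answer: 22 cycles, utilization 1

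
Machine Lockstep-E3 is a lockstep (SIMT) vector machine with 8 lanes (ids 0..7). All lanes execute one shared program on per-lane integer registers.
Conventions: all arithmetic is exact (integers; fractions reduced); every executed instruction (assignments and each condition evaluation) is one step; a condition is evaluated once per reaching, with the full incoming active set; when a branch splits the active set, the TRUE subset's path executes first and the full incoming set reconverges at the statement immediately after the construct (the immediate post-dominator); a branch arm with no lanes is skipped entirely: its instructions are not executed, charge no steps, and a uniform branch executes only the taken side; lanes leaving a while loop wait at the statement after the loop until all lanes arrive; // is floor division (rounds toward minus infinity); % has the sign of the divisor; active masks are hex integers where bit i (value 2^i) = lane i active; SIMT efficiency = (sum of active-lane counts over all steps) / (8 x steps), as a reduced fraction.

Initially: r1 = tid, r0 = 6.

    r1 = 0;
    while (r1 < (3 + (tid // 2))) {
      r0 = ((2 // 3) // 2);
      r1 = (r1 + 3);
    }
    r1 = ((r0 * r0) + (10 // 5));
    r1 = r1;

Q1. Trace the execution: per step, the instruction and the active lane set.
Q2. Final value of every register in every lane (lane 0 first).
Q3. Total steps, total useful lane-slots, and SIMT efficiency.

step 0: r1 <- 0                      0xff
step 1: eval (r1 < (3 + (tid // 2))) 0xff
step 2: r0 <- ((2 // 3) // 2)        0xff
step 3: r1 <- (r1 + 3)               0xff
step 4: eval (r1 < (3 + (tid // 2))) 0xff
step 5: r0 <- ((2 // 3) // 2)        0xfc
step 6: r1 <- (r1 + 3)               0xfc
step 7: eval (r1 < (3 + (tid // 2))) 0xfc
step 8: r1 <- ((r0 * r0) + (10 // 5)) 0xff
step 9: r1 <- r1                     0xff

Answer: 10 steps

r1: 2,2,2,2,2,2,2,2
r0: 0,0,0,0,0,0,0,0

steps = 10; useful = 74; efficiency = 74/80 = 37/40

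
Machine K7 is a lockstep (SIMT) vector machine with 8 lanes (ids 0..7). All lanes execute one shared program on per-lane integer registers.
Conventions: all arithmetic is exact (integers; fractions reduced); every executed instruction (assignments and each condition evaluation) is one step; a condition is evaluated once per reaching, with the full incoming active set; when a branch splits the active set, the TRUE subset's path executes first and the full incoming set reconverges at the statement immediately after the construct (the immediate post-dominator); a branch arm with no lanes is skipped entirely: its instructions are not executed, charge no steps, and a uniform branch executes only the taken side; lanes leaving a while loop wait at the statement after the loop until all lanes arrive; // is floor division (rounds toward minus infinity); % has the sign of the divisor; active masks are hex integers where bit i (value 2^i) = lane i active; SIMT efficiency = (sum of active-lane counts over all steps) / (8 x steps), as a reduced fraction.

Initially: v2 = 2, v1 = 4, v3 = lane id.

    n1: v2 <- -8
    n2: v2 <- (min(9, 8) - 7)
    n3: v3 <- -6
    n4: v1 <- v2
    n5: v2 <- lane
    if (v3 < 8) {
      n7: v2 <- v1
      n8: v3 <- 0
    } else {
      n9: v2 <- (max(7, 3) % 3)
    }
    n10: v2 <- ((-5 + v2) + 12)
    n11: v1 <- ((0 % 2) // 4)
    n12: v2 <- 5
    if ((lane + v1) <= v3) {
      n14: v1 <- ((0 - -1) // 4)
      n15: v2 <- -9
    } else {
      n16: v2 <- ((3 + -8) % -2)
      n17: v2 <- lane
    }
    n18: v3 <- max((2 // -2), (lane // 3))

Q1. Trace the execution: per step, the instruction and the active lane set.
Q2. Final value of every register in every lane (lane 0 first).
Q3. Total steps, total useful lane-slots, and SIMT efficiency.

step 0: v2 <- -8                     0xff
step 1: v2 <- (min(9, 8) - 7)        0xff
step 2: v3 <- -6                     0xff
step 3: v1 <- v2                     0xff
step 4: v2 <- lane                   0xff
step 5: eval (v3 < 8)                0xff
step 6: v2 <- v1                     0xff
step 7: v3 <- 0                      0xff
step 8: v2 <- ((-5 + v2) + 12)       0xff
step 9: v1 <- ((0 % 2) // 4)         0xff
step 10: v2 <- 5                      0xff
step 11: eval ((lane + v1) <= v3)     0xff
step 12: v1 <- ((0 - -1) // 4)        0x01
step 13: v2 <- -9                     0x01
step 14: v2 <- ((3 + -8) % -2)        0xfe
step 15: v2 <- lane                   0xfe
step 16: v3 <- max((2 // -2), (lane // 3)) 0xff

Answer: 17 steps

v2: -9,1,2,3,4,5,6,7
v1: 0,0,0,0,0,0,0,0
v3: 0,0,0,1,1,1,2,2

steps = 17; useful = 120; efficiency = 120/136 = 15/17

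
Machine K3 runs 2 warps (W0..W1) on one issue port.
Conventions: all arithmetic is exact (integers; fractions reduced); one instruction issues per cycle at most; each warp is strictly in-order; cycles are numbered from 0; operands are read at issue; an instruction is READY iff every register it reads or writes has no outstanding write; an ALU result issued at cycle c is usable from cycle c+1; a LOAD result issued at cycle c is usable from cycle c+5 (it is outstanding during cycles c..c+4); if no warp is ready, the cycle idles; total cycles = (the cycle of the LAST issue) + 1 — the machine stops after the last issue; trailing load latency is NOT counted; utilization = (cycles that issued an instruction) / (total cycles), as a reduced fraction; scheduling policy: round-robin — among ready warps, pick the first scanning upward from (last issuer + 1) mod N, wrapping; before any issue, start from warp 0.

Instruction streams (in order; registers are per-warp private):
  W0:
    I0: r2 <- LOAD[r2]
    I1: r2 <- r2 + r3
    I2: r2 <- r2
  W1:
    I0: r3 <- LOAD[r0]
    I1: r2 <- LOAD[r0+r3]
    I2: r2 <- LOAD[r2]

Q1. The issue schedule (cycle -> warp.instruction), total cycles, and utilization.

cycle 0: W0.I0
cycle 1: W1.I0
cycle 2: idle
cycle 3: idle
cycle 4: idle
cycle 5: W0.I1
cycle 6: W1.I1
cycle 7: W0.I2
cycle 8: idle
cycle 9: idle
cycle 10: idle
cycle 11: W1.I2

Answer: 12 cycles, utilization 1/2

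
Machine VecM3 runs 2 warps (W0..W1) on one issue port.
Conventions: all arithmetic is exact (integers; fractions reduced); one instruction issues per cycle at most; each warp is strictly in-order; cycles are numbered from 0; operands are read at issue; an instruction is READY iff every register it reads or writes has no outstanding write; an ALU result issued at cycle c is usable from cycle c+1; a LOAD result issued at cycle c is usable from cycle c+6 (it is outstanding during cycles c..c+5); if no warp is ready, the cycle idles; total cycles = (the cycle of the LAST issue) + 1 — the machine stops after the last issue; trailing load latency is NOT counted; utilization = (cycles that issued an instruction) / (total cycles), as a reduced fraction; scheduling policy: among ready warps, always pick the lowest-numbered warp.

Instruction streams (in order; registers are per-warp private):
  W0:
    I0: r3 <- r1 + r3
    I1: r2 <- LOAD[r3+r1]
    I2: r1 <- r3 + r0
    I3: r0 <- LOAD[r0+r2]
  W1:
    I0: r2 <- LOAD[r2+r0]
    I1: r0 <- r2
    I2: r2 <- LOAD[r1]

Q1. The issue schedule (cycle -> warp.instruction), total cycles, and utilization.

cycle 0: W0.I0
cycle 1: W0.I1
cycle 2: W0.I2
cycle 3: W1.I0
cycle 4: idle
cycle 5: idle
cycle 6: idle
cycle 7: W0.I3
cycle 8: idle
cycle 9: W1.I1
cycle 10: W1.I2

Answer: 11 cycles, utilization 7/11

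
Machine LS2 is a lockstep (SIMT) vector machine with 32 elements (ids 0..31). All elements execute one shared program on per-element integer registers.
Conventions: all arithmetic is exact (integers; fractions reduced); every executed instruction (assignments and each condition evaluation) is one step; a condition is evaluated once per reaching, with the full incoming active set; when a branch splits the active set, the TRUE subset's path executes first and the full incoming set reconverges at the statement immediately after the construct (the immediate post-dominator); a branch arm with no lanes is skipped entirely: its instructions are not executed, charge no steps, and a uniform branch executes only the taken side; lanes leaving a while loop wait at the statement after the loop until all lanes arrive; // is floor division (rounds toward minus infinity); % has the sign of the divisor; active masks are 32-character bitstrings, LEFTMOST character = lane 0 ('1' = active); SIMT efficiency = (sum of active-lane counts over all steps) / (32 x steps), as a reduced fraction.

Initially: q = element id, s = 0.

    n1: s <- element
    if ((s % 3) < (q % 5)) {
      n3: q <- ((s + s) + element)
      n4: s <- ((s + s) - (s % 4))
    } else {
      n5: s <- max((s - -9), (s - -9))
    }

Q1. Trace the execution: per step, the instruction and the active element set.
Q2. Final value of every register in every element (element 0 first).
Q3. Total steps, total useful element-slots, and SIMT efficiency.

step 0: s <- element                 11111111111111111111111111111111
step 1: eval ((s % 3) < (q % 5))     11111111111111111111111111111111
step 2: q <- ((s + s) + element)     00011011110011100011011110011100
step 3: s <- ((s + s) - (s % 4))     00011011110011100011011110011100
step 4: s <- max((s - -9), (s - -9)) 11100100001100011100100001100011

Answer: 5 steps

q: 0,1,2,9,12,5,18,21,24,27,10,11,36,39,42,15,16,17,54,57,20,63,66,69,72,25,26,81,84,87,30,31
s: 9,10,11,3,8,14,10,11,16,17,19,20,24,25,26,24,25,26,34,35,29,41,42,43,48,34,35,51,56,57,39,40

steps = 5; useful = 114; efficiency = 114/160 = 57/80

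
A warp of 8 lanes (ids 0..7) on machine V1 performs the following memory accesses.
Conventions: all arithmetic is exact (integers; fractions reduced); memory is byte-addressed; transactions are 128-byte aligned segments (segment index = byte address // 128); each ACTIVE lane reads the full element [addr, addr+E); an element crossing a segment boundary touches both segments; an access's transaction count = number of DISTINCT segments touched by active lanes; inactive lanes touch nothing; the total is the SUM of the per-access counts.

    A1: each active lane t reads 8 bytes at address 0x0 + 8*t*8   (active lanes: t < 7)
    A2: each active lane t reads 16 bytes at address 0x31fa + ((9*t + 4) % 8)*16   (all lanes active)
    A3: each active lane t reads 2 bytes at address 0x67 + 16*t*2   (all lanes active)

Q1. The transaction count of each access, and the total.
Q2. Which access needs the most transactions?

A1: 4 transactions
A2: 2 transactions
A3: 3 transactions

Answer: 4,2,3; total 9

Answer: A1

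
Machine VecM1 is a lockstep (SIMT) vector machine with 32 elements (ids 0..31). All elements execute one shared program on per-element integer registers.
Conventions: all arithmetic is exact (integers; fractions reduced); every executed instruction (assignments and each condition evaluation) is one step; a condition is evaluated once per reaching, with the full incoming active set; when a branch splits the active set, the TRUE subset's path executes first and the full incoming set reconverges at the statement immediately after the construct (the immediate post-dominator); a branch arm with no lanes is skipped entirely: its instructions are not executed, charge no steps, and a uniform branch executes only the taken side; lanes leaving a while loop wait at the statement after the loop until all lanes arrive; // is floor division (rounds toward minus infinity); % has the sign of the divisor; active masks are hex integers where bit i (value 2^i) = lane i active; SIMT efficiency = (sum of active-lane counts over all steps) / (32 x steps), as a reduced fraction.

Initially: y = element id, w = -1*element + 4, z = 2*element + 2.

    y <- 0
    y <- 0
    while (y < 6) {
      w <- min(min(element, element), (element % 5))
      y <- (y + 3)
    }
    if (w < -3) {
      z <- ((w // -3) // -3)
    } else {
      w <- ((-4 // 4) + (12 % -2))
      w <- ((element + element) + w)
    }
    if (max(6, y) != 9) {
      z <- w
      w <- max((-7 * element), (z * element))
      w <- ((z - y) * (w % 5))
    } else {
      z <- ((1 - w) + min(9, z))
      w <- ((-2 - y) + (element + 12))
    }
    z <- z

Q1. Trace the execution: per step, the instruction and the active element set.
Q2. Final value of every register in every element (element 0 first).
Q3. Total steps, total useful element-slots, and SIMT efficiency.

step 0: y <- 0                       0xffffffff
step 1: y <- 0                       0xffffffff
step 2: eval (y < 6)                 0xffffffff
step 3: w <- min(min(element, element), (element % 5)) 0xffffffff
step 4: y <- (y + 3)                 0xffffffff
step 5: eval (y < 6)                 0xffffffff
step 6: w <- min(min(element, element), (element % 5)) 0xffffffff
step 7: y <- (y + 3)                 0xffffffff
step 8: eval (y < 6)                 0xffffffff
step 9: eval (w < -3)                0xffffffff
step 10: w <- ((-4 // 4) + (12 % -2)) 0xffffffff
step 11: w <- ((element + element) + w) 0xffffffff
step 12: eval (max(6, y) != 9)        0xffffffff
step 13: z <- w                       0xffffffff
step 14: w <- max((-7 * element), (z * element)) 0xffffffff
step 15: w <- ((z - y) * (w % 5))     0xffffffff
step 16: z <- z                       0xffffffff

Answer: 17 steps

y: 6,6,6,6,6,6,6,6,6,6,6,6,6,6,6,6,6,6,6,6,6,6,6,6,6,6,6,6,6,6,6,6
w: 0,-5,-3,0,3,0,5,7,0,33,0,15,17,0,63,0,25,27,0,93,0,35,37,0,123,0,45,47,0,153,0,55
z: -1,1,3,5,7,9,11,13,15,17,19,21,23,25,27,29,31,33,35,37,39,41,43,45,47,49,51,53,55,57,59,61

steps = 17; useful = 544; efficiency = 544/544 = 1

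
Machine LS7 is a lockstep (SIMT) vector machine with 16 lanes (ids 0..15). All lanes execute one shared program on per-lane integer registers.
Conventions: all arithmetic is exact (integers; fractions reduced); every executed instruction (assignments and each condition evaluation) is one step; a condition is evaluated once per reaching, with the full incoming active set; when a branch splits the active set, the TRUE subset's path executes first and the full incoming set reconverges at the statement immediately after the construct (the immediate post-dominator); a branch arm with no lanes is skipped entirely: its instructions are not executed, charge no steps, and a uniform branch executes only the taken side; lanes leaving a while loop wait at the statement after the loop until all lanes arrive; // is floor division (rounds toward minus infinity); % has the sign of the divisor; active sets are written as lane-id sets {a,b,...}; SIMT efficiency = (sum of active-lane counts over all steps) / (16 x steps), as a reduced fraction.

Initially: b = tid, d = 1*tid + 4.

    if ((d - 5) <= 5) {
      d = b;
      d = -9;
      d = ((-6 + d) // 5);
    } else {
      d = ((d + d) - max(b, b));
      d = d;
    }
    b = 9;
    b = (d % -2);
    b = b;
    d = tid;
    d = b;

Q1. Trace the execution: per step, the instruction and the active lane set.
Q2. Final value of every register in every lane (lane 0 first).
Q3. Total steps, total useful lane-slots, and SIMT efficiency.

step 0: eval ((d - 5) <= 5)          {0,1,2,3,4,5,6,7,8,9,10,11,12,13,14,15}
step 1: d <- b                       {0,1,2,3,4,5,6}
step 2: d <- -9                      {0,1,2,3,4,5,6}
step 3: d <- ((-6 + d) // 5)         {0,1,2,3,4,5,6}
step 4: d <- ((d + d) - max(b, b))   {7,8,9,10,11,12,13,14,15}
step 5: d <- d                       {7,8,9,10,11,12,13,14,15}
step 6: b <- 9                       {0,1,2,3,4,5,6,7,8,9,10,11,12,13,14,15}
step 7: b <- (d % -2)                {0,1,2,3,4,5,6,7,8,9,10,11,12,13,14,15}
step 8: b <- b                       {0,1,2,3,4,5,6,7,8,9,10,11,12,13,14,15}
step 9: d <- tid                     {0,1,2,3,4,5,6,7,8,9,10,11,12,13,14,15}
step 10: d <- b                       {0,1,2,3,4,5,6,7,8,9,10,11,12,13,14,15}

Answer: 11 steps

b: -1,-1,-1,-1,-1,-1,-1,-1,0,-1,0,-1,0,-1,0,-1
d: -1,-1,-1,-1,-1,-1,-1,-1,0,-1,0,-1,0,-1,0,-1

steps = 11; useful = 135; efficiency = 135/176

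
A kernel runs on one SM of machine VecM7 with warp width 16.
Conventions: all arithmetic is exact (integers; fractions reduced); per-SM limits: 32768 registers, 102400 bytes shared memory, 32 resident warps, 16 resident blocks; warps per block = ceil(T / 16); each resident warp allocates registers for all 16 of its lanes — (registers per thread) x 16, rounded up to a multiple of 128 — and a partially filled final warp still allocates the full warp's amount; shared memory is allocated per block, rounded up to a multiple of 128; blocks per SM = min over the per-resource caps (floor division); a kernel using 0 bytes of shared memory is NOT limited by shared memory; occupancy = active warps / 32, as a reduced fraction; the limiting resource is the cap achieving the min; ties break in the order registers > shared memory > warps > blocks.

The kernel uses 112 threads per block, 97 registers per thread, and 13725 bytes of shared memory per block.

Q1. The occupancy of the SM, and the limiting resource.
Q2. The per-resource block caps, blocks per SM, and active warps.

Answer: occupancy 7/16, limited by registers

registers: 2 blocks
shared memory: 7 blocks
warps: 4 blocks
blocks: 16 blocks

Answer: 2 blocks, 14 active warps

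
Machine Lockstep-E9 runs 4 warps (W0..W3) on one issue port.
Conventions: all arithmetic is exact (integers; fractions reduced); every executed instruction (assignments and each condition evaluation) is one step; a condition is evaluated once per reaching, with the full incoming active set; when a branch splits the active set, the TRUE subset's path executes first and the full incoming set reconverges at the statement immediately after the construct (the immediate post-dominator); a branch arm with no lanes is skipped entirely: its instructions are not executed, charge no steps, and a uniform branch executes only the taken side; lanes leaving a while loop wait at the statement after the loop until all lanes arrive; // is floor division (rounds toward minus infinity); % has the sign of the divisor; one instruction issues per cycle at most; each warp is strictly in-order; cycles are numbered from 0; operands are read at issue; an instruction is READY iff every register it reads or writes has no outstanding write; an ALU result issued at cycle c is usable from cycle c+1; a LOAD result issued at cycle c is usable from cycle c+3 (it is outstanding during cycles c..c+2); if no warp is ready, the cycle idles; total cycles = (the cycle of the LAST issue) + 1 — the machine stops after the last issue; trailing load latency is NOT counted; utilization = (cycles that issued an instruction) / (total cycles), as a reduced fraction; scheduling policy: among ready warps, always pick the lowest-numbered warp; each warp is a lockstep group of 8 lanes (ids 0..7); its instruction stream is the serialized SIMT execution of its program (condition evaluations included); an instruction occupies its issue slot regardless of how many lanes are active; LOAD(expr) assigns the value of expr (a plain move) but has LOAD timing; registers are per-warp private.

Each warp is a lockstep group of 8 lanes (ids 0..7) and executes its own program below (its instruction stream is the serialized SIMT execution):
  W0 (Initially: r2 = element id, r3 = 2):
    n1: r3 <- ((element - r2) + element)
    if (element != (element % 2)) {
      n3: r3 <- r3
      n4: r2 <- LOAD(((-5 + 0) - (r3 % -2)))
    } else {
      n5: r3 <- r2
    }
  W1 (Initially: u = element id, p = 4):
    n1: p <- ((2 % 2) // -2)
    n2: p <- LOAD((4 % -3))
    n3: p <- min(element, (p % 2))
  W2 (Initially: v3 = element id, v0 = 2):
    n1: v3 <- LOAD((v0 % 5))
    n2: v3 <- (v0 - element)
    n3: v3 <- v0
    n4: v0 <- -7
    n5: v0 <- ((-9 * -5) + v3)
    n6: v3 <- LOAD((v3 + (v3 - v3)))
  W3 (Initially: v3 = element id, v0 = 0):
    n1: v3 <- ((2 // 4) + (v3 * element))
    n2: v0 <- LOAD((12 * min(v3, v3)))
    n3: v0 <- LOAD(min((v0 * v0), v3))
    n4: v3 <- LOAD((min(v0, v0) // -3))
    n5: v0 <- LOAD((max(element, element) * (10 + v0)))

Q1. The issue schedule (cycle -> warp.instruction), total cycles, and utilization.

cycle 0: W0.I0
cycle 1: W0.I1
cycle 2: W0.I2
cycle 3: W0.I3
cycle 4: W1.I0
cycle 5: W1.I1
cycle 6: W0.I4
cycle 7: W2.I0
cycle 8: W1.I2
cycle 9: W3.I0
cycle 10: W2.I1
cycle 11: W2.I2
cycle 12: W2.I3
cycle 13: W2.I4
cycle 14: W2.I5
cycle 15: W3.I1
cycle 16: idle
cycle 17: idle
cycle 18: W3.I2
cycle 19: idle
cycle 20: idle
cycle 21: W3.I3
cycle 22: W3.I4

Answer: 23 cycles, utilization 19/23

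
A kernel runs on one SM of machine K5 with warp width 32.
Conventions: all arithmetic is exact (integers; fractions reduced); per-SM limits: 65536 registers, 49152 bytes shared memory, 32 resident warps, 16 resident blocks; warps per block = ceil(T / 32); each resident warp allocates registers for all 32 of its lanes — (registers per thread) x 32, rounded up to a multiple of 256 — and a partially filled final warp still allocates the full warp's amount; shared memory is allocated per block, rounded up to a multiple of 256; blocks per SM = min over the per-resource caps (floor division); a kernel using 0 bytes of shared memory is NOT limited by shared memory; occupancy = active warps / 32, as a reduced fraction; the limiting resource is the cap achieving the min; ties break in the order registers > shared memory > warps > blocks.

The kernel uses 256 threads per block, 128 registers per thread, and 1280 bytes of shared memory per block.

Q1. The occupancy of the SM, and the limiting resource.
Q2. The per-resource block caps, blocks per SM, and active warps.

Answer: occupancy 1/2, limited by registers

registers: 2 blocks
shared memory: 38 blocks
warps: 4 blocks
blocks: 16 blocks

Answer: 2 blocks, 16 active warps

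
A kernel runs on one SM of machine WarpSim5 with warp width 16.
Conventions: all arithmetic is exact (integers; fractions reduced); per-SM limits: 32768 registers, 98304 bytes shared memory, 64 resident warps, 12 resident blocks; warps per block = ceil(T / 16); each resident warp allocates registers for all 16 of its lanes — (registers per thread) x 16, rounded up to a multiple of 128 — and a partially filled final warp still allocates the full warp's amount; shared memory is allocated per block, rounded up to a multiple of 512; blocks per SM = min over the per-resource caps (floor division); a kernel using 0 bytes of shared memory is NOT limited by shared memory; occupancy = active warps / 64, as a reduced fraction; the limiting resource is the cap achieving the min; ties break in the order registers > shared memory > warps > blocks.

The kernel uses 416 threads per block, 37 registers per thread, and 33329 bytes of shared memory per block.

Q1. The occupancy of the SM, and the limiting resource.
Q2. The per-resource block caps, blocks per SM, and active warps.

Answer: occupancy 13/32, limited by registers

registers: 1 block
shared memory: 2 blocks
warps: 2 blocks
blocks: 12 blocks

Answer: 1 block, 26 active warps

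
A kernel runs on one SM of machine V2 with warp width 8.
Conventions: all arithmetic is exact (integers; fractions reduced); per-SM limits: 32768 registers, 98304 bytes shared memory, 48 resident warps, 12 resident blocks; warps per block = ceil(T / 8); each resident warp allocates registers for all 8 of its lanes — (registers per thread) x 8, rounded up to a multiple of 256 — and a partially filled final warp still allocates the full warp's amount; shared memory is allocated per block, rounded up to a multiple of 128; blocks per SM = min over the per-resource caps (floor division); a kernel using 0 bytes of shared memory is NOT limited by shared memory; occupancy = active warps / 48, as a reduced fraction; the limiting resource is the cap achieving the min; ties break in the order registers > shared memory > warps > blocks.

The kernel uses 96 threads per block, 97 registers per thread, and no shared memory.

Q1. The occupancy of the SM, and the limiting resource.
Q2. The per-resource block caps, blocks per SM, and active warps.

Answer: occupancy 1/2, limited by registers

registers: 2 blocks
shared memory: no limit (kernel uses none)
warps: 4 blocks
blocks: 12 blocks

Answer: 2 blocks, 24 active warps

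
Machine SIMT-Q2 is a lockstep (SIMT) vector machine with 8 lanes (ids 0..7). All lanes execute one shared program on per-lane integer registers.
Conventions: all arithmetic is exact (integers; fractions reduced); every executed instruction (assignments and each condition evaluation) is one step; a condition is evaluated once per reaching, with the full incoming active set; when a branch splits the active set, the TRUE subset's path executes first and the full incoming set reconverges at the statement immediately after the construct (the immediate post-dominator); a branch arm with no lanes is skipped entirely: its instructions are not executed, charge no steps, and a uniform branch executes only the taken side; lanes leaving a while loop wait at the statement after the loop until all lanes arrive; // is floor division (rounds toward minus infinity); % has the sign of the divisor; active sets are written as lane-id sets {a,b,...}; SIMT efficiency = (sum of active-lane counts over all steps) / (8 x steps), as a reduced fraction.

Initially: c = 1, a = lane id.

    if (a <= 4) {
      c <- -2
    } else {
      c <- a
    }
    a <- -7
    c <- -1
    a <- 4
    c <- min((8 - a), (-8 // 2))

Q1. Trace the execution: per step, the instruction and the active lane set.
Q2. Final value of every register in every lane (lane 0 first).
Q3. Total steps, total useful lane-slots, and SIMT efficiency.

step 0: eval (a <= 4)                {0,1,2,3,4,5,6,7}
step 1: c <- -2                      {0,1,2,3,4}
step 2: c <- a                       {5,6,7}
step 3: a <- -7                      {0,1,2,3,4,5,6,7}
step 4: c <- -1                      {0,1,2,3,4,5,6,7}
step 5: a <- 4                       {0,1,2,3,4,5,6,7}
step 6: c <- min((8 - a), (-8 // 2)) {0,1,2,3,4,5,6,7}

Answer: 7 steps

c: -4,-4,-4,-4,-4,-4,-4,-4
a: 4,4,4,4,4,4,4,4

steps = 7; useful = 48; efficiency = 48/56 = 6/7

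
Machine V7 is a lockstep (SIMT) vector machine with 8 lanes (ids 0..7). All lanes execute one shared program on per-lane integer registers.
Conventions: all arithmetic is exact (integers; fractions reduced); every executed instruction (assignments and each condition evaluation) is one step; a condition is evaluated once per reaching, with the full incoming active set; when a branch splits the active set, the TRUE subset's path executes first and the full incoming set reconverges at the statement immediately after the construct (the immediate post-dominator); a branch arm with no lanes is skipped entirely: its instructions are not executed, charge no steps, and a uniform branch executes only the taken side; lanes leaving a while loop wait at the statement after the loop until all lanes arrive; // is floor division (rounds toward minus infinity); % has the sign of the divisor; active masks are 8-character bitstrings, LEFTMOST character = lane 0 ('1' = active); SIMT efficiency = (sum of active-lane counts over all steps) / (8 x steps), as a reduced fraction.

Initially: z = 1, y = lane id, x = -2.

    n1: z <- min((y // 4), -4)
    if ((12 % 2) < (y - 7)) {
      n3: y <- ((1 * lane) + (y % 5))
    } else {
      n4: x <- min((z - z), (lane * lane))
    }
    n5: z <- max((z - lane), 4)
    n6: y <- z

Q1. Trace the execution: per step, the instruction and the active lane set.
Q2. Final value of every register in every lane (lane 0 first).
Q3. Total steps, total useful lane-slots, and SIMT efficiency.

step 0: z <- min((y // 4), -4)       11111111
step 1: eval ((12 % 2) < (y - 7))    11111111
step 2: x <- min((z - z), (lane * lane)) 11111111
step 3: z <- max((z - lane), 4)      11111111
step 4: y <- z                       11111111

Answer: 5 steps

z: 4,4,4,4,4,4,4,4
y: 4,4,4,4,4,4,4,4
x: 0,0,0,0,0,0,0,0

steps = 5; useful = 40; efficiency = 40/40 = 1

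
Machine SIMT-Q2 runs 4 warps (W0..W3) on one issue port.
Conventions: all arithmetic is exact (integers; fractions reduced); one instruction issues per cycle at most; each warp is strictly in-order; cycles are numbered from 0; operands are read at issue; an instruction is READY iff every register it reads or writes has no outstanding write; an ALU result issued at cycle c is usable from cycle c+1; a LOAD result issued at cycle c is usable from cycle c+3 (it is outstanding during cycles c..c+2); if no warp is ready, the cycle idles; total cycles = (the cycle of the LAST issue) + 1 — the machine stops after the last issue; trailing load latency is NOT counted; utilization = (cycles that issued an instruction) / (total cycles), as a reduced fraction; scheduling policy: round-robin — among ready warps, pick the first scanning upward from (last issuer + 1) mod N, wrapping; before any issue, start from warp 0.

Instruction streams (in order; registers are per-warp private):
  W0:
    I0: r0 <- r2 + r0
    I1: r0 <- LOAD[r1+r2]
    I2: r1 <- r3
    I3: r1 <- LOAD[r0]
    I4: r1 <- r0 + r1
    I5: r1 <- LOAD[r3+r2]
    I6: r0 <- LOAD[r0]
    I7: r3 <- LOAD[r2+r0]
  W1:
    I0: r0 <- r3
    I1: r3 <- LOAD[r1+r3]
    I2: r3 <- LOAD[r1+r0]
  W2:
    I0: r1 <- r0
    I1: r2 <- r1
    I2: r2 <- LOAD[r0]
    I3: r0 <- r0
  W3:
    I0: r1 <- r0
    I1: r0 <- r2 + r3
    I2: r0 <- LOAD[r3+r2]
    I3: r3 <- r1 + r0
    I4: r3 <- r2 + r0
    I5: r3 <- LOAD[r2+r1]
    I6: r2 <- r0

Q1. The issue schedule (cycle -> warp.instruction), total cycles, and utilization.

cycle 0: W0.I0
cycle 1: W1.I0
cycle 2: W2.I0
cycle 3: W3.I0
cycle 4: W0.I1
cycle 5: W1.I1
cycle 6: W2.I1
cycle 7: W3.I1
cycle 8: W0.I2
cycle 9: W1.I2
cycle 10: W2.I2
cycle 11: W3.I2
cycle 12: W0.I3
cycle 13: W2.I3
cycle 14: W3.I3
cycle 15: W0.I4
cycle 16: W3.I4
cycle 17: W0.I5
cycle 18: W3.I5
cycle 19: W0.I6
cycle 20: W3.I6
cycle 21: idle
cycle 22: W0.I7

Answer: 23 cycles, utilization 22/23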